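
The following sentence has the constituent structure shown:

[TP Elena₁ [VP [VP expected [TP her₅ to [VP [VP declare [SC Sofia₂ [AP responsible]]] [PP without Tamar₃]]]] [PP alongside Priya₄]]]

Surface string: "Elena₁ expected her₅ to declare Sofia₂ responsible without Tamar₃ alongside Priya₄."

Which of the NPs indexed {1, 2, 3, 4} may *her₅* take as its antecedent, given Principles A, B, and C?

*her* is a pronoun, so Principle B applies: it must be free in its binding domain.
Binding domain of *her₅*: the matrix TP, whose subject is Elena₁.
*Elena₁* c-commands the pronoun within its binding domain → coindexation would violate Principle B.
*Sofia₂*: the pronoun c-commands this R-expression → coindexation would violate Principle C on *Sofia₂*.
*Tamar₃*: the pronoun c-commands this R-expression → coindexation would violate Principle C on *Tamar₃*.
*Priya₄* and the pronoun do not c-command one another → neither Principle B nor Principle C is at stake; coindexation permitted.

{4}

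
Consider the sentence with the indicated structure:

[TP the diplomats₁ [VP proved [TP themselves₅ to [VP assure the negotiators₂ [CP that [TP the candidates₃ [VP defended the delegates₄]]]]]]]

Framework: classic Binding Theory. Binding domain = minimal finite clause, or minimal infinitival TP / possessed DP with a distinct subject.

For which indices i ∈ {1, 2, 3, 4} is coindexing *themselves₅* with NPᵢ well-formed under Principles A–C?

*themselves* is an anaphor, so Principle A applies: it must be bound in its binding domain.
Binding domain of *themselves₅*: the matrix TP, whose subject is the diplomats₁.
*the diplomats₁* c-commands the anaphor within its binding domain → licit binder.
*the negotiators₂* does not c-command the anaphor → cannot bind it.
*the candidates₃* does not c-command the anaphor → cannot bind it.
*the delegates₄* does not c-command the anaphor → cannot bind it.

{1}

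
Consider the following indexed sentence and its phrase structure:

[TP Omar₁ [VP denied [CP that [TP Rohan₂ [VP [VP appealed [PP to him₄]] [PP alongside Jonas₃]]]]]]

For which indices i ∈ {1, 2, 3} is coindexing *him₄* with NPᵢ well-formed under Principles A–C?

{1, 3}

*him* is a pronoun, so Principle B applies: it must be free in its binding domain.
Binding domain of *him₄*: the embedded TP, whose subject is Rohan₂.
*Omar₁* c-commands the pronoun but from outside its binding domain, and is not c-commanded by it → coindexation permitted.
*Rohan₂* c-commands the pronoun within its binding domain → coindexation would violate Principle B.
*Jonas₃* and the pronoun do not c-command one another → neither Principle B nor Principle C is at stake; coindexation permitted.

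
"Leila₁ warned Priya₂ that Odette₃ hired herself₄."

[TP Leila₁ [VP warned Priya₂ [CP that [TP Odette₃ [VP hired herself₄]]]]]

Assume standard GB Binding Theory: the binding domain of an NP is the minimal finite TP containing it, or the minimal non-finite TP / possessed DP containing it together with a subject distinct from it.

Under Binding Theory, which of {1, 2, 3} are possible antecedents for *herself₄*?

{3}

*herself* is an anaphor, so Principle A applies: it must be bound in its binding domain.
Binding domain of *herself₄*: the embedded TP, whose subject is Odette₃.
*Leila₁* c-commands the anaphor but is outside its binding domain → cannot satisfy Principle A.
*Priya₂* c-commands the anaphor but is outside its binding domain → cannot satisfy Principle A.
*Odette₃* c-commands the anaphor within its binding domain → licit binder.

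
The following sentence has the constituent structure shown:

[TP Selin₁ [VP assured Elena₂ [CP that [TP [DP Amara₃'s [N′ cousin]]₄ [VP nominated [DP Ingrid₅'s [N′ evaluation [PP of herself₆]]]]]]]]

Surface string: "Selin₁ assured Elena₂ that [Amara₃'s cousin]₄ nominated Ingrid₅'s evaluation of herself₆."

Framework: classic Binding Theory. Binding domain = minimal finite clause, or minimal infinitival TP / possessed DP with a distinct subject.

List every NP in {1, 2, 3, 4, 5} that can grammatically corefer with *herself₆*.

*herself* is an anaphor, so Principle A applies: it must be bound in its binding domain.
Binding domain of *herself₆*: the possessed DP, whose subject is Ingrid₅.
*Selin₁* c-commands the anaphor but is outside its binding domain → cannot satisfy Principle A.
*Elena₂* c-commands the anaphor but is outside its binding domain → cannot satisfy Principle A.
*Amara₃* does not c-command the anaphor → cannot bind it.
*[Amara₃'s cousin]₄* c-commands the anaphor but is outside its binding domain → cannot satisfy Principle A.
*Ingrid₅* c-commands the anaphor within its binding domain → licit binder.

{5}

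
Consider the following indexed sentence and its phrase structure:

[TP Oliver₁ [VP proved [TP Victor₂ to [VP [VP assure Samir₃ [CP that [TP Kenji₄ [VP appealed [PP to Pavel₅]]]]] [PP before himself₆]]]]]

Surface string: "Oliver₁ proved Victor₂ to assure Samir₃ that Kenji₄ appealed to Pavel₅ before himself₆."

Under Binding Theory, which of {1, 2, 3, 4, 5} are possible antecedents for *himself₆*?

*himself* is an anaphor, so Principle A applies: it must be bound in its binding domain.
Binding domain of *himself₆*: the embedded TP, whose subject is Victor₂.
*Oliver₁* c-commands the anaphor but is outside its binding domain → cannot satisfy Principle A.
*Victor₂* c-commands the anaphor within its binding domain → licit binder.
*Samir₃* does not c-command the anaphor → cannot bind it.
*Kenji₄* does not c-command the anaphor → cannot bind it.
*Pavel₅* does not c-command the anaphor → cannot bind it.

{2}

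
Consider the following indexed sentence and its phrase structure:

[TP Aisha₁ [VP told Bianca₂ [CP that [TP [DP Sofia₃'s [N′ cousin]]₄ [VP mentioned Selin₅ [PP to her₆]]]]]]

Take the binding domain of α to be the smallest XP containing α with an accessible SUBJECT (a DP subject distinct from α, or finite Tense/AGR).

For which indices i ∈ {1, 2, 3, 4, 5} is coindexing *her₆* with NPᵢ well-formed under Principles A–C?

*her* is a pronoun, so Principle B applies: it must be free in its binding domain.
Binding domain of *her₆*: the embedded TP, whose subject is [Sofia₃'s cousin]₄.
*Aisha₁* c-commands the pronoun but from outside its binding domain, and is not c-commanded by it → coindexation permitted.
*Bianca₂* c-commands the pronoun but from outside its binding domain, and is not c-commanded by it → coindexation permitted.
*Sofia₃* and the pronoun do not c-command one another → neither Principle B nor Principle C is at stake; coindexation permitted.
*[Sofia₃'s cousin]₄* c-commands the pronoun within its binding domain → coindexation would violate Principle B.
*Selin₅* c-commands the pronoun within its binding domain → coindexation would violate Principle B.

{1, 2, 3}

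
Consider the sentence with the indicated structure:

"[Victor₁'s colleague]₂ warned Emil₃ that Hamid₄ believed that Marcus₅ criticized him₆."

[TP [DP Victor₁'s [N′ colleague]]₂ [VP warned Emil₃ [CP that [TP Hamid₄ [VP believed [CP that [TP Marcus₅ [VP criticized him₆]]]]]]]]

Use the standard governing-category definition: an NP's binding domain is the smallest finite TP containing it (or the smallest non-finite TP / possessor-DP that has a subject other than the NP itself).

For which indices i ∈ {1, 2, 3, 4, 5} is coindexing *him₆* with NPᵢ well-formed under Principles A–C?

{1, 2, 3, 4}

*him* is a pronoun, so Principle B applies: it must be free in its binding domain.
Binding domain of *him₆*: the embedded TP, whose subject is Marcus₅.
*Victor₁* and the pronoun do not c-command one another → neither Principle B nor Principle C is at stake; coindexation permitted.
*[Victor₁'s colleague]₂* c-commands the pronoun but from outside its binding domain, and is not c-commanded by it → coindexation permitted.
*Emil₃* c-commands the pronoun but from outside its binding domain, and is not c-commanded by it → coindexation permitted.
*Hamid₄* c-commands the pronoun but from outside its binding domain, and is not c-commanded by it → coindexation permitted.
*Marcus₅* c-commands the pronoun within its binding domain → coindexation would violate Principle B.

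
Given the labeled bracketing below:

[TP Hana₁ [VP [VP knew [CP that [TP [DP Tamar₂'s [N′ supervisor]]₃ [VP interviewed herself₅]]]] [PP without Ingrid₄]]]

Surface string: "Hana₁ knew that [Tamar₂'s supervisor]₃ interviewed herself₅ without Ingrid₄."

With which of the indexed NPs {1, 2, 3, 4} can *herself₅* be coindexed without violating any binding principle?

{3}

*herself* is an anaphor, so Principle A applies: it must be bound in its binding domain.
Binding domain of *herself₅*: the embedded TP, whose subject is [Tamar₂'s supervisor]₃.
*Hana₁* c-commands the anaphor but is outside its binding domain → cannot satisfy Principle A.
*Tamar₂* does not c-command the anaphor → cannot bind it.
*[Tamar₂'s supervisor]₃* c-commands the anaphor within its binding domain → licit binder.
*Ingrid₄* does not c-command the anaphor → cannot bind it.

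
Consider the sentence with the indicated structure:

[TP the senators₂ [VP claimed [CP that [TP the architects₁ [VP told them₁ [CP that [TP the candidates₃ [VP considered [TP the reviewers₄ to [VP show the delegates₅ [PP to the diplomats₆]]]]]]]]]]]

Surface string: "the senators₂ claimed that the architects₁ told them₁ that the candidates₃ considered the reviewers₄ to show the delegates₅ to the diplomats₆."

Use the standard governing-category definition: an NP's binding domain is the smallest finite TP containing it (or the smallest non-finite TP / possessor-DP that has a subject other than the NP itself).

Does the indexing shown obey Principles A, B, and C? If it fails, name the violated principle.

The two coindexed NPs are *the architects₁* and *them₁*.
*them₁* is a pronoun. Its binding domain is the embedded TP, whose subject is the architects₁.
*the architects₁* c-commands it within that domain and carries the same index.
The pronoun is locally bound → Principle B violation.

Principle B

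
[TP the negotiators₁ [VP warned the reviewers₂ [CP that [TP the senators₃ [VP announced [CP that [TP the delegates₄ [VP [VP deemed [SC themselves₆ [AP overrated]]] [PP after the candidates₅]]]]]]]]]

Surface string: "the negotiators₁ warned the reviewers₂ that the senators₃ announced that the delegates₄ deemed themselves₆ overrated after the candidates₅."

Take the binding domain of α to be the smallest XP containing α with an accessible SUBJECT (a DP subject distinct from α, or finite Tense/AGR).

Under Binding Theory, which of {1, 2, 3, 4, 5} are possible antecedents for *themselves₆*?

*themselves* is an anaphor, so Principle A applies: it must be bound in its binding domain.
Binding domain of *themselves₆*: the embedded TP, whose subject is the delegates₄.
*the negotiators₁* c-commands the anaphor but is outside its binding domain → cannot satisfy Principle A.
*the reviewers₂* c-commands the anaphor but is outside its binding domain → cannot satisfy Principle A.
*the senators₃* c-commands the anaphor but is outside its binding domain → cannot satisfy Principle A.
*the delegates₄* c-commands the anaphor within its binding domain → licit binder.
*the candidates₅* does not c-command the anaphor → cannot bind it.

{4}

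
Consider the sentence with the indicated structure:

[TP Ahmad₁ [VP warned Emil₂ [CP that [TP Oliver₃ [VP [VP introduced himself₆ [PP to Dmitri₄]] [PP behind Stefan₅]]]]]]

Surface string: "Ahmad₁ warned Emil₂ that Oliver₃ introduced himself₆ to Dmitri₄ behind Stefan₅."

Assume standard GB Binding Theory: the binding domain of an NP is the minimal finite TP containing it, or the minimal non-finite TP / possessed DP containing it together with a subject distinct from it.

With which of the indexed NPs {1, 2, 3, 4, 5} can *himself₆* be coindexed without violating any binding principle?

{3}

*himself* is an anaphor, so Principle A applies: it must be bound in its binding domain.
Binding domain of *himself₆*: the embedded TP, whose subject is Oliver₃.
*Ahmad₁* c-commands the anaphor but is outside its binding domain → cannot satisfy Principle A.
*Emil₂* c-commands the anaphor but is outside its binding domain → cannot satisfy Principle A.
*Oliver₃* c-commands the anaphor within its binding domain → licit binder.
*Dmitri₄* does not c-command the anaphor → cannot bind it.
*Stefan₅* does not c-command the anaphor → cannot bind it.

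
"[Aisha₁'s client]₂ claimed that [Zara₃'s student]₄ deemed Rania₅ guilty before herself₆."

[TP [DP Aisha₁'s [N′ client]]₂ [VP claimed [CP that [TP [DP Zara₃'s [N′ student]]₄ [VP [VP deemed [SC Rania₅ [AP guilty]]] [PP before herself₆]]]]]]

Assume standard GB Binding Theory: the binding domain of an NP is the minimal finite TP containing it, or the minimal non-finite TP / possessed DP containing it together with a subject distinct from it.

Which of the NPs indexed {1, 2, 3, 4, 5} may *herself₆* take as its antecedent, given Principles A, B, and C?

{4}

*herself* is an anaphor, so Principle A applies: it must be bound in its binding domain.
Binding domain of *herself₆*: the embedded TP, whose subject is [Zara₃'s student]₄.
*Aisha₁* does not c-command the anaphor → cannot bind it.
*[Aisha₁'s client]₂* c-commands the anaphor but is outside its binding domain → cannot satisfy Principle A.
*Zara₃* does not c-command the anaphor → cannot bind it.
*[Zara₃'s student]₄* c-commands the anaphor within its binding domain → licit binder.
*Rania₅* does not c-command the anaphor → cannot bind it.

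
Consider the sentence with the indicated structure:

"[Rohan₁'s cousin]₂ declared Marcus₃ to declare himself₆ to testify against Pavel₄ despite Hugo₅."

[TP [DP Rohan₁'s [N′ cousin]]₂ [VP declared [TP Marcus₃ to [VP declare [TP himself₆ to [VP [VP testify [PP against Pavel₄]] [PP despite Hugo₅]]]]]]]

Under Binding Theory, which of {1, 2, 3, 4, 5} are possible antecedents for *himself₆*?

{3}

*himself* is an anaphor, so Principle A applies: it must be bound in its binding domain.
Binding domain of *himself₆*: the embedded TP, whose subject is Marcus₃.
*Rohan₁* does not c-command the anaphor → cannot bind it.
*[Rohan₁'s cousin]₂* c-commands the anaphor but is outside its binding domain → cannot satisfy Principle A.
*Marcus₃* c-commands the anaphor within its binding domain → licit binder.
*Pavel₄* does not c-command the anaphor → cannot bind it.
*Hugo₅* does not c-command the anaphor → cannot bind it.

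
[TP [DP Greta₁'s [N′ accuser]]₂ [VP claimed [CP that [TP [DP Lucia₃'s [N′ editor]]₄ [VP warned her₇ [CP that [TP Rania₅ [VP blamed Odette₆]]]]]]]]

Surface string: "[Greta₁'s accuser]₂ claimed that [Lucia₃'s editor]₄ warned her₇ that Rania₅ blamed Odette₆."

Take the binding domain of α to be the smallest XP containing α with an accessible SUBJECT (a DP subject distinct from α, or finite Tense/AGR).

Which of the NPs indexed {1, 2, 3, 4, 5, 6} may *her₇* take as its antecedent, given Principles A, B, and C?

*her* is a pronoun, so Principle B applies: it must be free in its binding domain.
Binding domain of *her₇*: the embedded TP, whose subject is [Lucia₃'s editor]₄.
*Greta₁* and the pronoun do not c-command one another → neither Principle B nor Principle C is at stake; coindexation permitted.
*[Greta₁'s accuser]₂* c-commands the pronoun but from outside its binding domain, and is not c-commanded by it → coindexation permitted.
*Lucia₃* and the pronoun do not c-command one another → neither Principle B nor Principle C is at stake; coindexation permitted.
*[Lucia₃'s editor]₄* c-commands the pronoun within its binding domain → coindexation would violate Principle B.
*Rania₅*: the pronoun c-commands this R-expression → coindexation would violate Principle C on *Rania₅*.
*Odette₆*: the pronoun c-commands this R-expression → coindexation would violate Principle C on *Odette₆*.

{1, 2, 3}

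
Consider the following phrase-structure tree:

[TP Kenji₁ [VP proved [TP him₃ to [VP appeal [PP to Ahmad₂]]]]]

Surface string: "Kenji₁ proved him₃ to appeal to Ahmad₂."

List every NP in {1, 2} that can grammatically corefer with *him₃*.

*him* is a pronoun, so Principle B applies: it must be free in its binding domain.
Binding domain of *him₃*: the matrix TP, whose subject is Kenji₁.
*Kenji₁* c-commands the pronoun within its binding domain → coindexation would violate Principle B.
*Ahmad₂*: the pronoun c-commands this R-expression → coindexation would violate Principle C on *Ahmad₂*.

none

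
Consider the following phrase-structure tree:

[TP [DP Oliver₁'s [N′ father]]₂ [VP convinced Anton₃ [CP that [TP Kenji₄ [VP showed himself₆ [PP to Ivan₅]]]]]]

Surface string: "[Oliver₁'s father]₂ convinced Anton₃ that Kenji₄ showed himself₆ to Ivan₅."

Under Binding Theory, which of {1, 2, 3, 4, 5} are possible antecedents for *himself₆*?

*himself* is an anaphor, so Principle A applies: it must be bound in its binding domain.
Binding domain of *himself₆*: the embedded TP, whose subject is Kenji₄.
*Oliver₁* does not c-command the anaphor → cannot bind it.
*[Oliver₁'s father]₂* c-commands the anaphor but is outside its binding domain → cannot satisfy Principle A.
*Anton₃* c-commands the anaphor but is outside its binding domain → cannot satisfy Principle A.
*Kenji₄* c-commands the anaphor within its binding domain → licit binder.
*Ivan₅* does not c-command the anaphor → cannot bind it.

{4}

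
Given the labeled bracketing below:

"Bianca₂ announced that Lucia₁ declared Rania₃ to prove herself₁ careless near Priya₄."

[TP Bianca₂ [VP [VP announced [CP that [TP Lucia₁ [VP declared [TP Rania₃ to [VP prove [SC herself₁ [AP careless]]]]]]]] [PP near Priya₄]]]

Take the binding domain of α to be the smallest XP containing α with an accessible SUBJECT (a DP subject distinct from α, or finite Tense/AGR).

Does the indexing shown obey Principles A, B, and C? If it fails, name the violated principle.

The two coindexed NPs are *Lucia₁* and *herself₁*.
*herself₁* is an anaphor. Principle A requires it to be bound within its binding domain — the embedded TP, whose subject is Rania₃.
Within that domain it is c-commanded by *Rania₃*, which does not share its index.
*Lucia₁* does c-command the anaphor, but from outside its binding domain.
The anaphor is unbound in its domain → Principle A violation.

Principle A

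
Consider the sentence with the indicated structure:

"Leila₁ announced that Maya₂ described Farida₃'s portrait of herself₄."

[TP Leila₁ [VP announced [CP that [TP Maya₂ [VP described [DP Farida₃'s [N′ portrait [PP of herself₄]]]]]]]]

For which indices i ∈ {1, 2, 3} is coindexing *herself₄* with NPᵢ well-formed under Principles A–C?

{3}

*herself* is an anaphor, so Principle A applies: it must be bound in its binding domain.
Binding domain of *herself₄*: the possessed DP, whose subject is Farida₃.
*Leila₁* c-commands the anaphor but is outside its binding domain → cannot satisfy Principle A.
*Maya₂* c-commands the anaphor but is outside its binding domain → cannot satisfy Principle A.
*Farida₃* c-commands the anaphor within its binding domain → licit binder.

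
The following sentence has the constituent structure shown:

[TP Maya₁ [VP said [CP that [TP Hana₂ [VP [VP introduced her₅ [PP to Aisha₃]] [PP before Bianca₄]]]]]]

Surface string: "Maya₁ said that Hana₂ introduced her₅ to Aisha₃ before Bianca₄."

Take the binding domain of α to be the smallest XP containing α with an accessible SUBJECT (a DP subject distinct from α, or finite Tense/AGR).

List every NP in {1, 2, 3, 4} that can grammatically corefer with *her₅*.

{1, 4}

*her* is a pronoun, so Principle B applies: it must be free in its binding domain.
Binding domain of *her₅*: the embedded TP, whose subject is Hana₂.
*Maya₁* c-commands the pronoun but from outside its binding domain, and is not c-commanded by it → coindexation permitted.
*Hana₂* c-commands the pronoun within its binding domain → coindexation would violate Principle B.
*Aisha₃*: the pronoun c-commands this R-expression → coindexation would violate Principle C on *Aisha₃*.
*Bianca₄* and the pronoun do not c-command one another → neither Principle B nor Principle C is at stake; coindexation permitted.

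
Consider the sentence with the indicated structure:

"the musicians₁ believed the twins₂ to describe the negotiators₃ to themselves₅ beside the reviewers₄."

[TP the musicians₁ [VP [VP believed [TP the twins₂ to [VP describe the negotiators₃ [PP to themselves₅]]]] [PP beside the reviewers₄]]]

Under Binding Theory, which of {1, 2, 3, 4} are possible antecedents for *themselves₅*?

*themselves* is an anaphor, so Principle A applies: it must be bound in its binding domain.
Binding domain of *themselves₅*: the embedded TP, whose subject is the twins₂.
*the musicians₁* c-commands the anaphor but is outside its binding domain → cannot satisfy Principle A.
*the twins₂* c-commands the anaphor within its binding domain → licit binder.
*the negotiators₃* c-commands the anaphor within its binding domain → licit binder.
*the reviewers₄* does not c-command the anaphor → cannot bind it.

{2, 3}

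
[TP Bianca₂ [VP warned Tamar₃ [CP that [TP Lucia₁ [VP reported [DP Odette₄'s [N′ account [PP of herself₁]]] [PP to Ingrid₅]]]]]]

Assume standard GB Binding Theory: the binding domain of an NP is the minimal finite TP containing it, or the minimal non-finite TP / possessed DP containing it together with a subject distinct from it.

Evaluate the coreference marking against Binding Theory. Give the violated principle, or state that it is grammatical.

The two coindexed NPs are *Lucia₁* and *herself₁*.
*herself₁* is an anaphor. Principle A requires it to be bound within its binding domain — the possessed DP, whose subject is Odette₄.
Within that domain it is c-commanded by *Odette₄*, which does not share its index.
*Lucia₁* does c-command the anaphor, but from outside its binding domain.
The anaphor is unbound in its domain → Principle A violation.

Principle A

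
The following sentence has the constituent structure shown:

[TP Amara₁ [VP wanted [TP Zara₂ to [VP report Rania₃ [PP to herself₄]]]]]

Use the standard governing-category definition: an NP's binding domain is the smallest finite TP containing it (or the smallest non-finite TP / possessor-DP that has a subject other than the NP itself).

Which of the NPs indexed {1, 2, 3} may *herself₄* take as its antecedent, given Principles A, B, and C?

*herself* is an anaphor, so Principle A applies: it must be bound in its binding domain.
Binding domain of *herself₄*: the embedded TP, whose subject is Zara₂.
*Amara₁* c-commands the anaphor but is outside its binding domain → cannot satisfy Principle A.
*Zara₂* c-commands the anaphor within its binding domain → licit binder.
*Rania₃* c-commands the anaphor within its binding domain → licit binder.

{2, 3}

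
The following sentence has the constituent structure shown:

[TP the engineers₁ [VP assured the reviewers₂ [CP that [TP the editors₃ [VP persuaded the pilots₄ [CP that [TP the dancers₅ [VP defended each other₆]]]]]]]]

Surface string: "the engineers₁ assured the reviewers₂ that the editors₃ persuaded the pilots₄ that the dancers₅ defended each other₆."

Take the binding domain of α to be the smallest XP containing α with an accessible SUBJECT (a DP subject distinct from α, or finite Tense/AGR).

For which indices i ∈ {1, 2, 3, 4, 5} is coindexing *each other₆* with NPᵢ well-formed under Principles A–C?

*each other* is an anaphor, so Principle A applies: it must be bound in its binding domain.
Binding domain of *each other₆*: the embedded TP, whose subject is the dancers₅.
*the engineers₁* c-commands the anaphor but is outside its binding domain → cannot satisfy Principle A.
*the reviewers₂* c-commands the anaphor but is outside its binding domain → cannot satisfy Principle A.
*the editors₃* c-commands the anaphor but is outside its binding domain → cannot satisfy Principle A.
*the pilots₄* c-commands the anaphor but is outside its binding domain → cannot satisfy Principle A.
*the dancers₅* c-commands the anaphor within its binding domain → licit binder.

{5}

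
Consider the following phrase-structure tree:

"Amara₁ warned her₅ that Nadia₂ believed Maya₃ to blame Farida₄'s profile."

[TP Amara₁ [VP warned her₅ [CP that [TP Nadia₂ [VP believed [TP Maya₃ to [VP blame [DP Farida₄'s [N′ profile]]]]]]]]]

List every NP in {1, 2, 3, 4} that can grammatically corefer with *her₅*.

none

*her* is a pronoun, so Principle B applies: it must be free in its binding domain.
Binding domain of *her₅*: the matrix TP, whose subject is Amara₁.
*Amara₁* c-commands the pronoun within its binding domain → coindexation would violate Principle B.
*Nadia₂*: the pronoun c-commands this R-expression → coindexation would violate Principle C on *Nadia₂*.
*Maya₃*: the pronoun c-commands this R-expression → coindexation would violate Principle C on *Maya₃*.
*Farida₄*: the pronoun c-commands this R-expression → coindexation would violate Principle C on *Farida₄*.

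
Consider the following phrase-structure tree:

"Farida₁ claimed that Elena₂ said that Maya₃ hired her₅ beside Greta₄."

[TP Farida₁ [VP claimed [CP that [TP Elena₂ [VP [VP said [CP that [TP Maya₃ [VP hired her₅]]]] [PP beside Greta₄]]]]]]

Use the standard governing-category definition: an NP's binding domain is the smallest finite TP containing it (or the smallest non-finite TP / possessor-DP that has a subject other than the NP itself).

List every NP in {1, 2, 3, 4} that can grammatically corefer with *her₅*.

{1, 2, 4}

*her* is a pronoun, so Principle B applies: it must be free in its binding domain.
Binding domain of *her₅*: the embedded TP, whose subject is Maya₃.
*Farida₁* c-commands the pronoun but from outside its binding domain, and is not c-commanded by it → coindexation permitted.
*Elena₂* c-commands the pronoun but from outside its binding domain, and is not c-commanded by it → coindexation permitted.
*Maya₃* c-commands the pronoun within its binding domain → coindexation would violate Principle B.
*Greta₄* and the pronoun do not c-command one another → neither Principle B nor Principle C is at stake; coindexation permitted.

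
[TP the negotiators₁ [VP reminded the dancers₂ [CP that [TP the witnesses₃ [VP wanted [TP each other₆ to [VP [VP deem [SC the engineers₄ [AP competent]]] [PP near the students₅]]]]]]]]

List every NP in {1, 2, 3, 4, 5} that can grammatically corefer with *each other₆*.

{3}

*each other* is an anaphor, so Principle A applies: it must be bound in its binding domain.
Binding domain of *each other₆*: the embedded TP, whose subject is the witnesses₃.
*the negotiators₁* c-commands the anaphor but is outside its binding domain → cannot satisfy Principle A.
*the dancers₂* c-commands the anaphor but is outside its binding domain → cannot satisfy Principle A.
*the witnesses₃* c-commands the anaphor within its binding domain → licit binder.
*the engineers₄* does not c-command the anaphor → cannot bind it.
*the students₅* does not c-command the anaphor → cannot bind it.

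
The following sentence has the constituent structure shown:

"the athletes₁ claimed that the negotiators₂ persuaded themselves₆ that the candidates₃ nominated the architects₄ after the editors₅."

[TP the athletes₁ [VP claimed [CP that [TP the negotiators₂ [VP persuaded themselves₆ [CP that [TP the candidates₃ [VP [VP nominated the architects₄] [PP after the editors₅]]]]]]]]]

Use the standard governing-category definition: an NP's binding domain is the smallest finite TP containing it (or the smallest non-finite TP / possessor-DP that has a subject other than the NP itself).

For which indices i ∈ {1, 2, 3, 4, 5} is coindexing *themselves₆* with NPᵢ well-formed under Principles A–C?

{2}

*themselves* is an anaphor, so Principle A applies: it must be bound in its binding domain.
Binding domain of *themselves₆*: the embedded TP, whose subject is the negotiators₂.
*the athletes₁* c-commands the anaphor but is outside its binding domain → cannot satisfy Principle A.
*the negotiators₂* c-commands the anaphor within its binding domain → licit binder.
*the candidates₃* does not c-command the anaphor → cannot bind it.
*the architects₄* does not c-command the anaphor → cannot bind it.
*the editors₅* does not c-command the anaphor → cannot bind it.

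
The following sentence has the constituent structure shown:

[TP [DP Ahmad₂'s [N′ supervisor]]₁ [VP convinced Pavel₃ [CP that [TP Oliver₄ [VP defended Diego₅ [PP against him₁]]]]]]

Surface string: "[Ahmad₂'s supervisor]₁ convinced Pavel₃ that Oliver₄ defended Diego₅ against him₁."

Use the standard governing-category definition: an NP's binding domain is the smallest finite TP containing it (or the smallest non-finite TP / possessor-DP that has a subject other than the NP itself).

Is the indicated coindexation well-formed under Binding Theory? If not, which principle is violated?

The two coindexed NPs are *[Ahmad₂'s supervisor]₁* and *him₁*.
*him₁* is a pronoun; its binding domain is the embedded TP, whose subject is Oliver₄. Within that domain it is c-commanded only by *Oliver₄*, *Diego₅*, which carry a different index — the pronoun is free locally, so Principle B holds.
*[Ahmad₂'s supervisor]₁* is an R-expression; *him₁* does not c-command it, and no other NP shares its index, so Principle C is satisfied.
All principles are respected.

grammatical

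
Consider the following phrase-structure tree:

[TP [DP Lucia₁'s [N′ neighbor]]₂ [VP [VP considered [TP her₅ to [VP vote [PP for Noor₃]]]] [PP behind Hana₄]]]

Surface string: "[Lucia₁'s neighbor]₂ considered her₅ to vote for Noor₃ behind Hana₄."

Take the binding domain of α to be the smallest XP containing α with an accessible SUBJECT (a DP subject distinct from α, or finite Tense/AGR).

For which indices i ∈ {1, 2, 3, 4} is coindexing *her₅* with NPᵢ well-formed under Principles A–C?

*her* is a pronoun, so Principle B applies: it must be free in its binding domain.
Binding domain of *her₅*: the matrix TP, whose subject is [Lucia₁'s neighbor]₂.
*Lucia₁* and the pronoun do not c-command one another → neither Principle B nor Principle C is at stake; coindexation permitted.
*[Lucia₁'s neighbor]₂* c-commands the pronoun within its binding domain → coindexation would violate Principle B.
*Noor₃*: the pronoun c-commands this R-expression → coindexation would violate Principle C on *Noor₃*.
*Hana₄* and the pronoun do not c-command one another → neither Principle B nor Principle C is at stake; coindexation permitted.

{1, 4}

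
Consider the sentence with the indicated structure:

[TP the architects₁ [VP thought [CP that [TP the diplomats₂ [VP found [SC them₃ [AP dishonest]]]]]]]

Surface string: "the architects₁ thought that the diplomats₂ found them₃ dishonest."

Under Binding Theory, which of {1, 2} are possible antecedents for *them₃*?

{1}

*them* is a pronoun, so Principle B applies: it must be free in its binding domain.
Binding domain of *them₃*: the embedded TP, whose subject is the diplomats₂.
*the architects₁* c-commands the pronoun but from outside its binding domain, and is not c-commanded by it → coindexation permitted.
*the diplomats₂* c-commands the pronoun within its binding domain → coindexation would violate Principle B.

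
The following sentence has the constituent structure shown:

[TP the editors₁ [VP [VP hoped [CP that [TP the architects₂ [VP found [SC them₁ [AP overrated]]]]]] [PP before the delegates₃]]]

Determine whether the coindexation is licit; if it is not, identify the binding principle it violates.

The two coindexed NPs are *the editors₁* and *them₁*.
*them₁* is a pronoun; its binding domain is the embedded TP, whose subject is the architects₂. Within that domain it is c-commanded only by *the architects₂*, which carries a different index — the pronoun is free locally, so Principle B holds.
*the editors₁* is an R-expression; *them₁* does not c-command it, and no other NP shares its index, so Principle C is satisfied.
All principles are respected.

grammatical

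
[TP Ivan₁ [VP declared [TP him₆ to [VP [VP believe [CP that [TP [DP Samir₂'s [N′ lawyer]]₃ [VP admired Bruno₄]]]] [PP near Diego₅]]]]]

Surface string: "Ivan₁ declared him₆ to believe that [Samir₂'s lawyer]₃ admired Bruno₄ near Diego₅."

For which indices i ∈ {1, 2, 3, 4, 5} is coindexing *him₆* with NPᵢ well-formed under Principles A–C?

*him* is a pronoun, so Principle B applies: it must be free in its binding domain.
Binding domain of *him₆*: the matrix TP, whose subject is Ivan₁.
*Ivan₁* c-commands the pronoun within its binding domain → coindexation would violate Principle B.
*Samir₂*: the pronoun c-commands this R-expression → coindexation would violate Principle C on *Samir₂*.
*[Samir₂'s lawyer]₃*: the pronoun c-commands this R-expression → coindexation would violate Principle C on *[Samir₂'s lawyer]₃*.
*Bruno₄*: the pronoun c-commands this R-expression → coindexation would violate Principle C on *Bruno₄*.
*Diego₅*: the pronoun c-commands this R-expression → coindexation would violate Principle C on *Diego₅*.

none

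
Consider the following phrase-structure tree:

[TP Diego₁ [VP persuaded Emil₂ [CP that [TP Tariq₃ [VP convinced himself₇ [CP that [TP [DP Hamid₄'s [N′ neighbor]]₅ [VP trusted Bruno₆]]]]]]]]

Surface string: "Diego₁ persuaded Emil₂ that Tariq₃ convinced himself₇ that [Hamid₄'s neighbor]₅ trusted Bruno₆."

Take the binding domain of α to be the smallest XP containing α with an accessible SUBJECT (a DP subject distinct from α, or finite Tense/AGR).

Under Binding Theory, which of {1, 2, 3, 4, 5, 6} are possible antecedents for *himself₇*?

{3}

*himself* is an anaphor, so Principle A applies: it must be bound in its binding domain.
Binding domain of *himself₇*: the embedded TP, whose subject is Tariq₃.
*Diego₁* c-commands the anaphor but is outside its binding domain → cannot satisfy Principle A.
*Emil₂* c-commands the anaphor but is outside its binding domain → cannot satisfy Principle A.
*Tariq₃* c-commands the anaphor within its binding domain → licit binder.
*Hamid₄* does not c-command the anaphor → cannot bind it.
*[Hamid₄'s neighbor]₅* does not c-command the anaphor → cannot bind it.
*Bruno₆* does not c-command the anaphor → cannot bind it.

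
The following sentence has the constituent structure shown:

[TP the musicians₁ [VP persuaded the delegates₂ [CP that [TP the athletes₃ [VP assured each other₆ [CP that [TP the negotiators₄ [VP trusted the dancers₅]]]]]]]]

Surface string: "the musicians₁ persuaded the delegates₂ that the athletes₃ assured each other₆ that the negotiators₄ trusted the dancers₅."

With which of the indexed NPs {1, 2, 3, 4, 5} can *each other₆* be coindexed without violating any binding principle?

{3}

*each other* is an anaphor, so Principle A applies: it must be bound in its binding domain.
Binding domain of *each other₆*: the embedded TP, whose subject is the athletes₃.
*the musicians₁* c-commands the anaphor but is outside its binding domain → cannot satisfy Principle A.
*the delegates₂* c-commands the anaphor but is outside its binding domain → cannot satisfy Principle A.
*the athletes₃* c-commands the anaphor within its binding domain → licit binder.
*the negotiators₄* does not c-command the anaphor → cannot bind it.
*the dancers₅* does not c-command the anaphor → cannot bind it.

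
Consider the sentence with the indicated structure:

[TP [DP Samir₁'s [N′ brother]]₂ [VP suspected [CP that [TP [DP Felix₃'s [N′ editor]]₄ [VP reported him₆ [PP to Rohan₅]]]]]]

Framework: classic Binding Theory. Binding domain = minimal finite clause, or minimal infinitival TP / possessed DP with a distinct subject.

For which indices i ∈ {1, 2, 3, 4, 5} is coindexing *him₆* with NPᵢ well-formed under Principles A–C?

{1, 2, 3}

*him* is a pronoun, so Principle B applies: it must be free in its binding domain.
Binding domain of *him₆*: the embedded TP, whose subject is [Felix₃'s editor]₄.
*Samir₁* and the pronoun do not c-command one another → neither Principle B nor Principle C is at stake; coindexation permitted.
*[Samir₁'s brother]₂* c-commands the pronoun but from outside its binding domain, and is not c-commanded by it → coindexation permitted.
*Felix₃* and the pronoun do not c-command one another → neither Principle B nor Principle C is at stake; coindexation permitted.
*[Felix₃'s editor]₄* c-commands the pronoun within its binding domain → coindexation would violate Principle B.
*Rohan₅*: the pronoun c-commands this R-expression → coindexation would violate Principle C on *Rohan₅*.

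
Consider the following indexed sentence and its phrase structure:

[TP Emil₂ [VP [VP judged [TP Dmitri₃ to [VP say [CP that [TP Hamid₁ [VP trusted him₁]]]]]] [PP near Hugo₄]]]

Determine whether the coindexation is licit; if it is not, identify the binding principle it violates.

Principle B

The two coindexed NPs are *Hamid₁* and *him₁*.
*him₁* is a pronoun. Its binding domain is the embedded TP, whose subject is Hamid₁.
*Hamid₁* c-commands it within that domain and carries the same index.
The pronoun is locally bound → Principle B violation.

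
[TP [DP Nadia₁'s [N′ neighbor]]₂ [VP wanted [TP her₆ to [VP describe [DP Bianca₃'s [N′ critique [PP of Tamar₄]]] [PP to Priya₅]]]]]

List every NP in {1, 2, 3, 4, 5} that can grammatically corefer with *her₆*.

*her* is a pronoun, so Principle B applies: it must be free in its binding domain.
Binding domain of *her₆*: the matrix TP, whose subject is [Nadia₁'s neighbor]₂.
*Nadia₁* and the pronoun do not c-command one another → neither Principle B nor Principle C is at stake; coindexation permitted.
*[Nadia₁'s neighbor]₂* c-commands the pronoun within its binding domain → coindexation would violate Principle B.
*Bianca₃*: the pronoun c-commands this R-expression → coindexation would violate Principle C on *Bianca₃*.
*Tamar₄*: the pronoun c-commands this R-expression → coindexation would violate Principle C on *Tamar₄*.
*Priya₅*: the pronoun c-commands this R-expression → coindexation would violate Principle C on *Priya₅*.

{1}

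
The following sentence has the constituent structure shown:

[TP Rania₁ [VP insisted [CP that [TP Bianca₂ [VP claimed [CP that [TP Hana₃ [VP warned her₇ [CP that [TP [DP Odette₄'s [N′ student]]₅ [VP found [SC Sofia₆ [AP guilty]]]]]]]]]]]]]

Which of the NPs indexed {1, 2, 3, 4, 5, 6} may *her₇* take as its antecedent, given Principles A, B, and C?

{1, 2}

*her* is a pronoun, so Principle B applies: it must be free in its binding domain.
Binding domain of *her₇*: the embedded TP, whose subject is Hana₃.
*Rania₁* c-commands the pronoun but from outside its binding domain, and is not c-commanded by it → coindexation permitted.
*Bianca₂* c-commands the pronoun but from outside its binding domain, and is not c-commanded by it → coindexation permitted.
*Hana₃* c-commands the pronoun within its binding domain → coindexation would violate Principle B.
*Odette₄*: the pronoun c-commands this R-expression → coindexation would violate Principle C on *Odette₄*.
*[Odette₄'s student]₅*: the pronoun c-commands this R-expression → coindexation would violate Principle C on *[Odette₄'s student]₅*.
*Sofia₆*: the pronoun c-commands this R-expression → coindexation would violate Principle C on *Sofia₆*.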